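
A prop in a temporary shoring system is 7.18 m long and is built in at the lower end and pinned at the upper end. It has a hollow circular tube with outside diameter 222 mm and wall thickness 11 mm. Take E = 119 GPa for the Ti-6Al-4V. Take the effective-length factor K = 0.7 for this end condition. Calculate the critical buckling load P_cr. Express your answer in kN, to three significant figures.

P_cr ≈ 1890 kN

Inner diameter d_i = 222 − 2×11 = 200.0 mm
I = π(d_o⁴ − d_i⁴)/64 = π(222⁴ − 200.0⁴)/64 = 4.069×10^7 mm⁴
I = 4.069×10^7 mm⁴ = 4.069×10^-5 m⁴
Effective length L_e = K·L = 0.7 × 7.18 = 5.026 m
P_cr = π²EI / L_e² = π² × 119×10⁹ × 4.069×10^-5 / 5.026² = 1.892×10^6 N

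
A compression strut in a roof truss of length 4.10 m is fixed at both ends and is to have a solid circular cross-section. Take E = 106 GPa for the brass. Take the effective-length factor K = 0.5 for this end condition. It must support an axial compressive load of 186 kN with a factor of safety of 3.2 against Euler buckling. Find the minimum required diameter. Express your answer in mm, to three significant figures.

d ≈ 83.5 mm

Required P_cr = n·P = 3.2 × 186 = 595.2 kN
L_e = K·L = 0.5 × 4.10 = 2.050 m
Required I = P_cr·L_e²/(π²E) = 5.952×10^5 × 2.050² / (π² × 1.06×10^11) = 2.391×10^-6 m⁴
I_req = 2.391×10^6 mm⁴
Solid circle: I = πd⁴/64  ⇒  d = (64I/π)^(1/4) = (64×2.391×10^6/π)^(1/4) = 83.5 mm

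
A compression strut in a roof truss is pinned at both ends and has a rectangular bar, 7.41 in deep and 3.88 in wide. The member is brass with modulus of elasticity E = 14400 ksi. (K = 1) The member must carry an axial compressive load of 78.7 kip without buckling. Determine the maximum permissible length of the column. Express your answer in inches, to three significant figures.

Buckling occurs about the weak axis: I_min = h·b³/12 with b = 3.88 in (the shorter side).
I_min = 7.41×3.88³/12 = 36.07 in⁴
At the buckling limit P_cr = P = 7.870×10^4 lb
From P_cr = π²EI/(K·L)²:  L = (1/K)·√(π²EI/P_cr) = (1/1)·√(π²×1.44×10^7×36.07/7.870×10^4)
L = 255 in

L_max ≈ 255 in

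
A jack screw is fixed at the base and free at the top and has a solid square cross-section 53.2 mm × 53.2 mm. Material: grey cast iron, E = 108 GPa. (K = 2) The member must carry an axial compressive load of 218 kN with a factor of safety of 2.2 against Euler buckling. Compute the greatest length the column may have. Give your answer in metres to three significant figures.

L_max ≈ 0.609 m

I = a⁴/12 = 53.2⁴/12 = 6.675×10^5 mm⁴
I = 6.675×10^-7 m⁴
Required critical load P_cr = n·P = 2.2 × 218 = 479.6 kN = 4.796×10^5 N
From P_cr = π²EI/(K·L)²:  L = (1/K)·√(π²EI/P_cr) = (1/2)·√(π²×1.08×10^11×6.675×10^-7/4.796×10^5)
L = 0.609 m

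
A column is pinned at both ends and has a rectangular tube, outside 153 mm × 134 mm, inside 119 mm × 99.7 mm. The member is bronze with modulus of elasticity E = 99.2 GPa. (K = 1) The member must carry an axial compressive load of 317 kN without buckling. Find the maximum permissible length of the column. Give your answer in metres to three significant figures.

L_max ≈ 8.02 m

Weak-axis I_min = (h_o·b_o³ − h_i·b_i³)/12 with b_o = 134, b_i = 99.70 mm (shorter outer/inner sides).
I_min = (153×134³ − 119.0×99.70³)/12 = 2.085×10^7 mm⁴
I = 2.085×10^-5 m⁴
At the buckling limit P_cr = P = 3.170×10^5 N
From P_cr = π²EI/(K·L)²:  L = (1/K)·√(π²EI/P_cr) = (1/1)·√(π²×9.92×10^10×2.085×10^-5/3.170×10^5)
L = 8.02 m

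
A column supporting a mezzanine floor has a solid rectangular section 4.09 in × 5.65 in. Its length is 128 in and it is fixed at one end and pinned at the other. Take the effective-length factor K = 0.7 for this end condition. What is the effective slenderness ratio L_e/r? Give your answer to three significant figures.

Buckling occurs about the weak axis: I_min = h·b³/12 with b = 4.09 in (the shorter side).
I_min = 5.65×4.09³/12 = 32.21 in⁴
A = 23.11 in²;  r_min = √(I/A) = √(32.21/23.11) = 1.181 in
L_e = K·L = 0.7 × 128 = 89.60 in
λ = L_e / r_min = 89.600 / 1.181 = 75.9

λ ≈ 75.9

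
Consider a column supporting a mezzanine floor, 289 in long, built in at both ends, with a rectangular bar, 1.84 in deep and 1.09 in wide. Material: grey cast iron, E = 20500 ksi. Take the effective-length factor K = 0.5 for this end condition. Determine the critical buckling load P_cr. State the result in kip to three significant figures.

Buckling occurs about the weak axis: I_min = h·b³/12 with b = 1.09 in (the shorter side).
I_min = 1.84×1.09³/12 = 0.1986 in⁴
Effective length L_e = K·L = 0.5 × 289 = 144.5 in
P_cr = π²EI / L_e² = π² × 20500×10³ × 0.1986 / 144.5² = 1.924×10^3 lb

P_cr ≈ 1.92 kip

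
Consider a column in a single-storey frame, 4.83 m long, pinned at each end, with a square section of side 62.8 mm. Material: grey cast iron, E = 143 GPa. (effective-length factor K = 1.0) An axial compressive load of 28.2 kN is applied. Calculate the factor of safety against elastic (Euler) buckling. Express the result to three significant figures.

I = a⁴/12 = 62.8⁴/12 = 1.296×10^6 mm⁴
I = 1.296×10^6 mm⁴ = 1.296×10^-6 m⁴
Effective length L_e = K·L = 1 × 4.83 = 4.830 m
P_cr = π²EI / L_e² = π² × 143×10⁹ × 1.296×10^-6 / 4.830² = 7.841×10^4 N
Factor of safety n = P_cr / P = 78.415 / 28.2 = 2.78

n ≈ 2.78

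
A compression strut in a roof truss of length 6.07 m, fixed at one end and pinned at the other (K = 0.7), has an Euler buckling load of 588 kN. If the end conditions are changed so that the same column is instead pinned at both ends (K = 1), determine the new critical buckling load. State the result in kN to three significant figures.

P_cr ∝ 1/K², so P_cr,new = P_cr,old × (K_old/K_new)² = 588 × (0.7/1)²
= 588 × 0.4900 = 288 kN

P_cr ≈ 288 kN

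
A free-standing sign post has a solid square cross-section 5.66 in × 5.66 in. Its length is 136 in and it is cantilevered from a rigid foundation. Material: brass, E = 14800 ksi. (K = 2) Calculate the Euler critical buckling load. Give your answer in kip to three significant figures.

P_cr ≈ 169 kip

I = a⁴/12 = 5.66⁴/12 = 85.52 in⁴
Effective length L_e = K·L = 2 × 136 = 272.0 in
P_cr = π²EI / L_e² = π² × 14800×10³ × 85.52 / 272.0² = 1.689×10^5 lb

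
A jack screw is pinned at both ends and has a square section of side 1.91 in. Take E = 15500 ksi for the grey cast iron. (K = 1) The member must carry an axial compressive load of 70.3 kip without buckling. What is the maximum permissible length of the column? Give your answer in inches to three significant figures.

I = a⁴/12 = 1.91⁴/12 = 1.109 in⁴
At the buckling limit P_cr = P = 7.030×10^4 lb
From P_cr = π²EI/(K·L)²:  L = (1/K)·√(π²EI/P_cr) = (1/1)·√(π²×1.55×10^7×1.109/7.030×10^4)
L = 49.1 in

L_max ≈ 49.1 in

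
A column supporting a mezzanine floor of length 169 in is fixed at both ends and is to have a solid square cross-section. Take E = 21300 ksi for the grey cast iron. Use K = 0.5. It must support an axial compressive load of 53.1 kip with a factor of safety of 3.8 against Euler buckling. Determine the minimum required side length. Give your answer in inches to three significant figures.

Required P_cr = n·P = 3.8 × 53.1 = 201.8 kip
L_e = K·L = 0.5 × 169 = 84.50 in
Required I = P_cr·L_e²/(π²E) = 2.018×10^5 × 84.50² / (π² × 2.13×10^7) = 6.853 in⁴
Solid square: I = a⁴/12  ⇒  a = (12I)^(1/4) = (12×6.853)^(1/4) = 3.01 in

a ≈ 3.01 in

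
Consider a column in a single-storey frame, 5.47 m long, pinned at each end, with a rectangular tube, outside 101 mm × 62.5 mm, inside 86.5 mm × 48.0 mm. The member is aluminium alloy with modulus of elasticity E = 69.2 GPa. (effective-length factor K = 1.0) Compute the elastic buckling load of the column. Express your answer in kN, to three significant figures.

Weak-axis I_min = (h_o·b_o³ − h_i·b_i³)/12 with b_o = 62.5, b_i = 48.00 mm (shorter outer/inner sides).
I_min = (101×62.5³ − 86.50×48.00³)/12 = 1.258×10^6 mm⁴
I = 1.258×10^6 mm⁴ = 1.258×10^-6 m⁴
Effective length L_e = K·L = 1 × 5.47 = 5.470 m
P_cr = π²EI / L_e² = π² × 69.2×10⁹ × 1.258×10^-6 / 5.470² = 2.871×10^4 N

P_cr ≈ 28.7 kN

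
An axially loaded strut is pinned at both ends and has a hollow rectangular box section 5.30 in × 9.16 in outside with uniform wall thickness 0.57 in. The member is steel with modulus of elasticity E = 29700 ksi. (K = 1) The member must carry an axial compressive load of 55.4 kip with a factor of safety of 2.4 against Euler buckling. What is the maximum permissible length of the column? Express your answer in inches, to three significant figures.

L_max ≈ 380 in

Inner dimensions: h_i = 9.16 − 2×0.57 = 8.020 in, b_i = 5.30 − 2×0.57 = 4.160 in
Weak-axis I_min = (h_o·b_o³ − h_i·b_i³)/12 with b_o = 5.30, b_i = 4.160 in (shorter outer/inner sides).
I_min = (9.16×5.30³ − 8.020×4.160³)/12 = 65.53 in⁴
Required critical load P_cr = n·P = 2.4 × 55.4 = 133.0 kip = 1.330×10^5 lb
From P_cr = π²EI/(K·L)²:  L = (1/K)·√(π²EI/P_cr) = (1/1)·√(π²×2.97×10^7×65.53/1.330×10^5)
L = 380 in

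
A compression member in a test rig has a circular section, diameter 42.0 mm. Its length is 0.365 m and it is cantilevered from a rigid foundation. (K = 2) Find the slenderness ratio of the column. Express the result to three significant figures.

For a solid circle r = d/4 = 42.0/4 = 10.50 mm
L_e = K·L = 2 × 0.365 m = 0.7300 m = 730.00 mm
λ = L_e / r_min = 730.00 / 10.50 = 69.5

λ ≈ 69.5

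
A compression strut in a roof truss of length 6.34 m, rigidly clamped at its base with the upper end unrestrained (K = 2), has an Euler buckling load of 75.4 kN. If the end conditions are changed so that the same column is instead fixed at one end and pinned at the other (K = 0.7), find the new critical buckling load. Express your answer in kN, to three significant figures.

P_cr ≈ 616 kN

P_cr ∝ 1/K², so P_cr,new = P_cr,old × (K_old/K_new)² = 75.4 × (2/0.7)²
= 75.4 × 8.163 = 616 kN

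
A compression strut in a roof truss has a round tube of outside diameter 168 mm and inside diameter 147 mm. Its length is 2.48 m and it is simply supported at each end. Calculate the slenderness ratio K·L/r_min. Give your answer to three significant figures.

λ ≈ 44.4

d_o = 168 mm, d_i = 147 mm
I = π(d_o⁴ − d_i⁴)/64 = π(168⁴ − 147.0⁴)/64 = 1.618×10^7 mm⁴
A = 5.195×10^3 mm²;  r_min = √(I/A) = √(1.618×10^7/5.195×10^3) = 55.81 mm
L_e = K·L = 1 × 2.48 m = 2.480 m = 2480.0 mm
λ = L_e / r_min = 2480.0 / 55.81 = 44.4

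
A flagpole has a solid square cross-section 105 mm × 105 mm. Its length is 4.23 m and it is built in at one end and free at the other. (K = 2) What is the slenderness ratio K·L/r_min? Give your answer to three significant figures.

λ ≈ 279

For a square r = a/√12 = 105/√12 = 30.31 mm
L_e = K·L = 2 × 4.23 m = 8.460 m = 8460.0 mm
λ = L_e / r_min = 8460.0 / 30.31 = 279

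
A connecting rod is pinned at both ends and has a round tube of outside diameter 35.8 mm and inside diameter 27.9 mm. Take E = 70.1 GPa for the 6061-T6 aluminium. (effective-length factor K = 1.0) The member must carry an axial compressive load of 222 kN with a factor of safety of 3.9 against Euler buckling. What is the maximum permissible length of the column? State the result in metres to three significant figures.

L_max ≈ 0.202 m

d_o = 35.8 mm, d_i = 27.9 mm
I = π(d_o⁴ − d_i⁴)/64 = π(35.8⁴ − 27.90⁴)/64 = 5.089×10^4 mm⁴
I = 5.089×10^-8 m⁴
Required critical load P_cr = n·P = 3.9 × 222 = 865.8 kN = 8.658×10^5 N
From P_cr = π²EI/(K·L)²:  L = (1/K)·√(π²EI/P_cr) = (1/1)·√(π²×7.01×10^10×5.089×10^-8/8.658×10^5)
L = 0.202 m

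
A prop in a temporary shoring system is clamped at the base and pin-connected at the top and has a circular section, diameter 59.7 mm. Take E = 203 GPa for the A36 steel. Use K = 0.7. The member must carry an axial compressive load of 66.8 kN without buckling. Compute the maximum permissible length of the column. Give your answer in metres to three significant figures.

I = πd⁴/64 = π×59.7⁴/64 = 6.235×10^5 mm⁴
I = 6.235×10^-7 m⁴
At the buckling limit P_cr = P = 6.680×10^4 N
From P_cr = π²EI/(K·L)²:  L = (1/K)·√(π²EI/P_cr) = (1/0.7)·√(π²×2.03×10^11×6.235×10^-7/6.680×10^4)
L = 6.18 m

L_max ≈ 6.18 m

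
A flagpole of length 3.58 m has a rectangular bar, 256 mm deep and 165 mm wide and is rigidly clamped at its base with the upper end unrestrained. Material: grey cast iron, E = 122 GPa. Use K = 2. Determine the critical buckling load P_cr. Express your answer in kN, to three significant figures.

P_cr ≈ 2250 kN

Buckling occurs about the weak axis: I_min = h·b³/12 with b = 165 mm (the shorter side).
I_min = 256×165³/12 = 9.583×10^7 mm⁴
I = 9.583×10^7 mm⁴ = 9.583×10^-5 m⁴
Effective length L_e = K·L = 2 × 3.58 = 7.160 m
P_cr = π²EI / L_e² = π² × 122×10⁹ × 9.583×10^-5 / 7.160² = 2.251×10^6 N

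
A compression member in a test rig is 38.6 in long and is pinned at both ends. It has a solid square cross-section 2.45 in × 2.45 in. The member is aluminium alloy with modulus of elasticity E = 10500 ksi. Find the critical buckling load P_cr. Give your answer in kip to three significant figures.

P_cr ≈ 209 kip

I = a⁴/12 = 2.45⁴/12 = 3.003 in⁴
Effective length L_e = K·L = 1 × 38.6 = 38.60 in
P_cr = π²EI / L_e² = π² × 10500×10³ × 3.003 / 38.60² = 2.088×10^5 lb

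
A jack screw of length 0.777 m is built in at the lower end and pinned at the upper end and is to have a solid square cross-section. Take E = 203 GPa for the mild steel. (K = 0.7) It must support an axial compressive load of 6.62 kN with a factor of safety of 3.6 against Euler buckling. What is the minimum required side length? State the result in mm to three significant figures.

a ≈ 14.3 mm

Required P_cr = n·P = 3.6 × 6.62 = 23.83 kN
L_e = K·L = 0.7 × 0.777 = 0.5439 m
Required I = P_cr·L_e²/(π²E) = 2.383×10^4 × 0.5439² / (π² × 2.03×10^11) = 3.519×10^-9 m⁴
I_req = 3.519×10^3 mm⁴
Solid square: I = a⁴/12  ⇒  a = (12I)^(1/4) = (12×3.519×10^3)^(1/4) = 14.3 mm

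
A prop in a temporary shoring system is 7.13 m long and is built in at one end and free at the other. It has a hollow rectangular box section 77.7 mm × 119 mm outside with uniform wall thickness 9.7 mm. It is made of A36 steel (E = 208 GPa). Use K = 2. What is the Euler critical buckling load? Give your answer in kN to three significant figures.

P_cr ≈ 30.4 kN

Inner dimensions: h_i = 119 − 2×9.7 = 99.60 mm, b_i = 77.7 − 2×9.7 = 58.30 mm
Weak-axis I_min = (h_o·b_o³ − h_i·b_i³)/12 with b_o = 77.7, b_i = 58.30 mm (shorter outer/inner sides).
I_min = (119×77.7³ − 99.60×58.30³)/12 = 3.007×10^6 mm⁴
I = 3.007×10^6 mm⁴ = 3.007×10^-6 m⁴
Effective length L_e = K·L = 2 × 7.13 = 14.26 m
P_cr = π²EI / L_e² = π² × 208×10⁹ × 3.007×10^-6 / 14.26² = 3.036×10^4 N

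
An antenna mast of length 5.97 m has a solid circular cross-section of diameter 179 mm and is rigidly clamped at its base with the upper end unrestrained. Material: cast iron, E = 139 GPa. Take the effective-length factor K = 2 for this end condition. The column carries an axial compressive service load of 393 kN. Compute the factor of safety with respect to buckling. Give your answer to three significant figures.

I = πd⁴/64 = π×179⁴/64 = 5.039×10^7 mm⁴
I = 5.039×10^7 mm⁴ = 5.039×10^-5 m⁴
Effective length L_e = K·L = 2 × 5.97 = 11.94 m
P_cr = π²EI / L_e² = π² × 139×10⁹ × 5.039×10^-5 / 11.94² = 4.849×10^5 N
Factor of safety n = P_cr / P = 484.94 / 393 = 1.23

n ≈ 1.23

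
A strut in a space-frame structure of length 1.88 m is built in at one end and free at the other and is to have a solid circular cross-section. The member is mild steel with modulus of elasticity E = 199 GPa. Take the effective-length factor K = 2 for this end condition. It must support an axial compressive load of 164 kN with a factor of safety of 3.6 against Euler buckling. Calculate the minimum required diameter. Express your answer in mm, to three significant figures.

Required P_cr = n·P = 3.6 × 164 = 590.4 kN
L_e = K·L = 2 × 1.88 = 3.760 m
Required I = P_cr·L_e²/(π²E) = 5.904×10^5 × 3.760² / (π² × 1.99×10^11) = 4.250×10^-6 m⁴
I_req = 4.250×10^6 mm⁴
Solid circle: I = πd⁴/64  ⇒  d = (64I/π)^(1/4) = (64×4.250×10^6/π)^(1/4) = 96.5 mm

d ≈ 96.5 mm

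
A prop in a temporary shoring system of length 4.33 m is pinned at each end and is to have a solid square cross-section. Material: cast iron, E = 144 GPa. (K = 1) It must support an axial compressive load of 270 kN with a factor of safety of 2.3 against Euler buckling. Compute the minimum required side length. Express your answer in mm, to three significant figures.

a ≈ 99.6 mm

Required P_cr = n·P = 2.3 × 270 = 621.0 kN
L_e = K·L = 1 × 4.33 = 4.330 m
Required I = P_cr·L_e²/(π²E) = 6.210×10^5 × 4.330² / (π² × 1.44×10^11) = 8.192×10^-6 m⁴
I_req = 8.192×10^6 mm⁴
Solid square: I = a⁴/12  ⇒  a = (12I)^(1/4) = (12×8.192×10^6)^(1/4) = 99.6 mm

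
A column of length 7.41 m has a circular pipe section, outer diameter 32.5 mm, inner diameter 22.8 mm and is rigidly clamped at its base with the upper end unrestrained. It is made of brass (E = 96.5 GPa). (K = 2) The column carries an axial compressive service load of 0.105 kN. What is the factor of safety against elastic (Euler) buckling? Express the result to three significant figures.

n ≈ 1.71

d_o = 32.5 mm, d_i = 22.8 mm
I = π(d_o⁴ − d_i⁴)/64 = π(32.5⁴ − 22.80⁴)/64 = 4.150×10^4 mm⁴
I = 4.150×10^4 mm⁴ = 4.150×10^-8 m⁴
Effective length L_e = K·L = 2 × 7.41 = 14.82 m
P_cr = π²EI / L_e² = π² × 96.5×10⁹ × 4.150×10^-8 / 14.82² = 180.0 N
Factor of safety n = P_cr / P = 0.17996 / 0.105 = 1.71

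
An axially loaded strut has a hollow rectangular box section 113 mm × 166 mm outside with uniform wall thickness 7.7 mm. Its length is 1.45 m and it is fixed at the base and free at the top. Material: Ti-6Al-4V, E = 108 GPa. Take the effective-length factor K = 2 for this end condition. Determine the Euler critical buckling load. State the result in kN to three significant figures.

Inner dimensions: h_i = 166 − 2×7.7 = 150.6 mm, b_i = 113 − 2×7.7 = 97.60 mm
Weak-axis I_min = (h_o·b_o³ − h_i·b_i³)/12 with b_o = 113, b_i = 97.60 mm (shorter outer/inner sides).
I_min = (166×113³ − 150.6×97.60³)/12 = 8.292×10^6 mm⁴
I = 8.292×10^6 mm⁴ = 8.292×10^-6 m⁴
Effective length L_e = K·L = 2 × 1.45 = 2.900 m
P_cr = π²EI / L_e² = π² × 108×10⁹ × 8.292×10^-6 / 2.900² = 1.051×10^6 N

P_cr ≈ 1050 kN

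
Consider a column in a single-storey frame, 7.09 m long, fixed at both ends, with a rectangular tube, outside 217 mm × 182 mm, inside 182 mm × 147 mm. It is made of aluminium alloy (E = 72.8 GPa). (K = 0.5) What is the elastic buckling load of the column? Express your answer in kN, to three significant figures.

Weak-axis I_min = (h_o·b_o³ − h_i·b_i³)/12 with b_o = 182, b_i = 147.0 mm (shorter outer/inner sides).
I_min = (217×182³ − 182.0×147.0³)/12 = 6.084×10^7 mm⁴
I = 6.084×10^7 mm⁴ = 6.084×10^-5 m⁴
Effective length L_e = K·L = 0.5 × 7.09 = 3.545 m
P_cr = π²EI / L_e² = π² × 72.8×10⁹ × 6.084×10^-5 / 3.545² = 3.478×10^6 N

P_cr ≈ 3480 kN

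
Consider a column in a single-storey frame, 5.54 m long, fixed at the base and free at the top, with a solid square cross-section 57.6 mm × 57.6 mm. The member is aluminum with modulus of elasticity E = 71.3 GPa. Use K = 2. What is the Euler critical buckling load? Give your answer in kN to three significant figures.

I = a⁴/12 = 57.6⁴/12 = 9.173×10^5 mm⁴
I = 9.173×10^5 mm⁴ = 9.173×10^-7 m⁴
Effective length L_e = K·L = 2 × 5.54 = 11.08 m
P_cr = π²EI / L_e² = π² × 71.3×10⁹ × 9.173×10^-7 / 11.08² = 5.258×10^3 N

P_cr ≈ 5.26 kN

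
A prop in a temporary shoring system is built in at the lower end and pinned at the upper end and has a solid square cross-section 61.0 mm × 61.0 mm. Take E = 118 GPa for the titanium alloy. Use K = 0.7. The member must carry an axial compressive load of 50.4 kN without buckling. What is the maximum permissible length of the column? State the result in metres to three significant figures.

L_max ≈ 7.38 m

I = a⁴/12 = 61.0⁴/12 = 1.154×10^6 mm⁴
I = 1.154×10^-6 m⁴
At the buckling limit P_cr = P = 5.040×10^4 N
From P_cr = π²EI/(K·L)²:  L = (1/K)·√(π²EI/P_cr) = (1/0.7)·√(π²×1.18×10^11×1.154×10^-6/5.040×10^4)
L = 7.38 m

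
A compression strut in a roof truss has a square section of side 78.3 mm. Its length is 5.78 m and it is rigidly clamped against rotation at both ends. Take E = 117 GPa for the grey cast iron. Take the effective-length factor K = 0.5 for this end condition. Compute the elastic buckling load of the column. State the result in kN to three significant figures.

P_cr ≈ 433 kN

I = a⁴/12 = 78.3⁴/12 = 3.132×10^6 mm⁴
I = 3.132×10^6 mm⁴ = 3.132×10^-6 m⁴
Effective length L_e = K·L = 0.5 × 5.78 = 2.890 m
P_cr = π²EI / L_e² = π² × 117×10⁹ × 3.132×10^-6 / 2.890² = 4.331×10^5 N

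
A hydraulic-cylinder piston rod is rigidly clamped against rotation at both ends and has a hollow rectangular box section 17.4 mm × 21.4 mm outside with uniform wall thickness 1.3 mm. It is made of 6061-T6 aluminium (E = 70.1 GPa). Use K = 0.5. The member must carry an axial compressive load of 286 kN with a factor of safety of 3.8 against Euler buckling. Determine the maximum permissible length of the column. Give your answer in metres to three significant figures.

L_max ≈ 0.105 m

Inner dimensions: h_i = 21.4 − 2×1.3 = 18.80 mm, b_i = 17.4 − 2×1.3 = 14.80 mm
Weak-axis I_min = (h_o·b_o³ − h_i·b_i³)/12 with b_o = 17.4, b_i = 14.80 mm (shorter outer/inner sides).
I_min = (21.4×17.4³ − 18.80×14.80³)/12 = 4.316×10^3 mm⁴
I = 4.316×10^-9 m⁴
Required critical load P_cr = n·P = 3.8 × 286 = 1087 kN = 1.087×10^6 N
From P_cr = π²EI/(K·L)²:  L = (1/K)·√(π²EI/P_cr) = (1/0.5)·√(π²×7.01×10^10×4.316×10^-9/1.087×10^6)
L = 0.105 m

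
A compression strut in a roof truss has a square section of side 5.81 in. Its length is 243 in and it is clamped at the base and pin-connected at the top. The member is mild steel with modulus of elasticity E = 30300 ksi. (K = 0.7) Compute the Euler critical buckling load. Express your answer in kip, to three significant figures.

I = a⁴/12 = 5.81⁴/12 = 94.96 in⁴
Effective length L_e = K·L = 0.7 × 243 = 170.1 in
P_cr = π²EI / L_e² = π² × 30300×10³ × 94.96 / 170.1² = 9.814×10^5 lb

P_cr ≈ 981 kip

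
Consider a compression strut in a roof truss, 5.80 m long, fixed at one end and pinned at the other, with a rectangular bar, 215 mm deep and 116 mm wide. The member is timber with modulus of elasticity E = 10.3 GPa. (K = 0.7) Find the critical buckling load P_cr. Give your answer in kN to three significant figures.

Buckling occurs about the weak axis: I_min = h·b³/12 with b = 116 mm (the shorter side).
I_min = 215×116³/12 = 2.797×10^7 mm⁴
I = 2.797×10^7 mm⁴ = 2.797×10^-5 m⁴
Effective length L_e = K·L = 0.7 × 5.80 = 4.060 m
P_cr = π²EI / L_e² = π² × 10.3×10⁹ × 2.797×10^-5 / 4.060² = 1.725×10^5 N

P_cr ≈ 172 kN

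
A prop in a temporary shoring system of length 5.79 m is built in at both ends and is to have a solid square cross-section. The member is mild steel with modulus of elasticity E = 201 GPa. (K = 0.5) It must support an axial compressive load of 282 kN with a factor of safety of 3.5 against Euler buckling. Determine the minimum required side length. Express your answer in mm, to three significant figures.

Required P_cr = n·P = 3.5 × 282 = 987.0 kN
L_e = K·L = 0.5 × 5.79 = 2.895 m
Required I = P_cr·L_e²/(π²E) = 9.870×10^5 × 2.895² / (π² × 2.01×10^11) = 4.170×10^-6 m⁴
I_req = 4.170×10^6 mm⁴
Solid square: I = a⁴/12  ⇒  a = (12I)^(1/4) = (12×4.170×10^6)^(1/4) = 84.1 mm

a ≈ 84.1 mm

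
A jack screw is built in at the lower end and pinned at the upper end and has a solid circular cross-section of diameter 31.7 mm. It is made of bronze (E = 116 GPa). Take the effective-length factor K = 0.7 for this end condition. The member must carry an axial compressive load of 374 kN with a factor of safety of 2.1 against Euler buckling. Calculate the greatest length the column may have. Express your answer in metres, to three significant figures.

I = πd⁴/64 = π×31.7⁴/64 = 4.957×10^4 mm⁴
I = 4.957×10^-8 m⁴
Required critical load P_cr = n·P = 2.1 × 374 = 785.4 kN = 7.854×10^5 N
From P_cr = π²EI/(K·L)²:  L = (1/K)·√(π²EI/P_cr) = (1/0.7)·√(π²×1.16×10^11×4.957×10^-8/7.854×10^5)
L = 0.384 m

L_max ≈ 0.384 m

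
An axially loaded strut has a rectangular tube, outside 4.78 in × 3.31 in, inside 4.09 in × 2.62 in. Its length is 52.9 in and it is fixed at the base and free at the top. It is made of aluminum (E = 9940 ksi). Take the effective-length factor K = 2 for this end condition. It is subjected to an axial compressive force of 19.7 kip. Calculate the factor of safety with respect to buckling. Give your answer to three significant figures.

n ≈ 3.70

Weak-axis I_min = (h_o·b_o³ − h_i·b_i³)/12 with b_o = 3.31, b_i = 2.620 in (shorter outer/inner sides).
I_min = (4.78×3.31³ − 4.090×2.620³)/12 = 8.316 in⁴
Effective length L_e = K·L = 2 × 52.9 = 105.8 in
P_cr = π²EI / L_e² = π² × 9940×10³ × 8.316 / 105.8² = 7.288×10^4 lb
Factor of safety n = P_cr / P = 72.880 / 19.7 = 3.70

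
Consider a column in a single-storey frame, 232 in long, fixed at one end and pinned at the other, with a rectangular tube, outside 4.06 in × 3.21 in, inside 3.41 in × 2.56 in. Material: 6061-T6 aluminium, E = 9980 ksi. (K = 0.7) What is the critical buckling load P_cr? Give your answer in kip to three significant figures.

P_cr ≈ 24.0 kip

Weak-axis I_min = (h_o·b_o³ − h_i·b_i³)/12 with b_o = 3.21, b_i = 2.560 in (shorter outer/inner sides).
I_min = (4.06×3.21³ − 3.410×2.560³)/12 = 6.423 in⁴
Effective length L_e = K·L = 0.7 × 232 = 162.4 in
P_cr = π²EI / L_e² = π² × 9980×10³ × 6.423 / 162.4² = 2.399×10^4 lb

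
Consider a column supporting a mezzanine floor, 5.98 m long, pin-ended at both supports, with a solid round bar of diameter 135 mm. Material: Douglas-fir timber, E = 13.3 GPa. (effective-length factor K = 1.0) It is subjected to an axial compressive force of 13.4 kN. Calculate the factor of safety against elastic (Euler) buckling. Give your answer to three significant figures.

I = πd⁴/64 = π×135⁴/64 = 1.630×10^7 mm⁴
I = 1.630×10^7 mm⁴ = 1.630×10^-5 m⁴
Effective length L_e = K·L = 1 × 5.98 = 5.980 m
P_cr = π²EI / L_e² = π² × 13.3×10⁹ × 1.630×10^-5 / 5.980² = 5.985×10^4 N
Factor of safety n = P_cr / P = 59.849 / 13.4 = 4.47

n ≈ 4.47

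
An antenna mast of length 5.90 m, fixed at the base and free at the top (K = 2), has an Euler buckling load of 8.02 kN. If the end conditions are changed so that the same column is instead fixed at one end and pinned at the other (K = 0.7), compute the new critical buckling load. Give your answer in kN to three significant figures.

P_cr ≈ 65.5 kN

P_cr ∝ 1/K², so P_cr,new = P_cr,old × (K_old/K_new)² = 8.02 × (2/0.7)²
= 8.02 × 8.163 = 65.5 kN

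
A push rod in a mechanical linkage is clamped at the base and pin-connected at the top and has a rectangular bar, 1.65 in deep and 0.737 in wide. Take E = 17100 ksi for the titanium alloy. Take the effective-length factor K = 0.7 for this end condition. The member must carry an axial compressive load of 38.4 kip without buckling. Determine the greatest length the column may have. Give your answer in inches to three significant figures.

Buckling occurs about the weak axis: I_min = h·b³/12 with b = 0.737 in (the shorter side).
I_min = 1.65×0.737³/12 = 5.504×10^-2 in⁴
At the buckling limit P_cr = P = 3.840×10^4 lb
From P_cr = π²EI/(K·L)²:  L = (1/K)·√(π²EI/P_cr) = (1/0.7)·√(π²×1.71×10^7×5.504×10^-2/3.840×10^4)
L = 22.2 in

L_max ≈ 22.2 in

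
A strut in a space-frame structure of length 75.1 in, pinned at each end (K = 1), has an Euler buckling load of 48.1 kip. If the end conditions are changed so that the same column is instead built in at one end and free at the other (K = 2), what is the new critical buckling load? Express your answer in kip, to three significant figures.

P_cr ≈ 12.0 kip

P_cr ∝ 1/K², so P_cr,new = P_cr,old × (K_old/K_new)² = 48.1 × (1/2)²
= 48.1 × 0.2500 = 12.0 kip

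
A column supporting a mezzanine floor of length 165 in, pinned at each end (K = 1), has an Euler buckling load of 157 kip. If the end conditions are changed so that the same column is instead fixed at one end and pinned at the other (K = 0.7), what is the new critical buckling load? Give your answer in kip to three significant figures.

P_cr ∝ 1/K², so P_cr,new = P_cr,old × (K_old/K_new)² = 157 × (1/0.7)²
= 157 × 2.041 = 320 kip

P_cr ≈ 320 kip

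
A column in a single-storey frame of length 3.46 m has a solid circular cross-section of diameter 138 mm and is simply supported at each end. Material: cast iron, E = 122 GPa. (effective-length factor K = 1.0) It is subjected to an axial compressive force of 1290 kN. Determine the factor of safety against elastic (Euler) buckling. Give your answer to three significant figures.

I = πd⁴/64 = π×138⁴/64 = 1.780×10^7 mm⁴
I = 1.780×10^7 mm⁴ = 1.780×10^-5 m⁴
Effective length L_e = K·L = 1 × 3.46 = 3.460 m
P_cr = π²EI / L_e² = π² × 122×10⁹ × 1.780×10^-5 / 3.460² = 1.791×10^6 N
Factor of safety n = P_cr / P = 1790.6 / 1290 = 1.39

n ≈ 1.39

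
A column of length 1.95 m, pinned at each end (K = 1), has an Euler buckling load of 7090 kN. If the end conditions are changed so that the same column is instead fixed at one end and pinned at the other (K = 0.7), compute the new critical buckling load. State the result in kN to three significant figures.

P_cr ≈ 14500 kN

P_cr ∝ 1/K², so P_cr,new = P_cr,old × (K_old/K_new)² = 7090 × (1/0.7)²
= 7090 × 2.041 = 14500 kN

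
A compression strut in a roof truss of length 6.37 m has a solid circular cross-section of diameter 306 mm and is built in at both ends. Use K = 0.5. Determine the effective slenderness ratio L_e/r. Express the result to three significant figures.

For a solid circle r = d/4 = 306/4 = 76.50 mm
L_e = K·L = 0.5 × 6.37 m = 3.185 m = 3185.0 mm
λ = L_e / r_min = 3185.0 / 76.50 = 41.6

λ ≈ 41.6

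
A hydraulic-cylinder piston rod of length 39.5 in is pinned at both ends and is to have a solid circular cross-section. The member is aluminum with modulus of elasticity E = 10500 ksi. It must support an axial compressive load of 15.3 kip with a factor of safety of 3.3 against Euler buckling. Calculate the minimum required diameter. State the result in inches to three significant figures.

Required P_cr = n·P = 3.3 × 15.3 = 50.49 kip
L_e = K·L = 1 × 39.5 = 39.50 in
Required I = P_cr·L_e²/(π²E) = 5.049×10^4 × 39.50² / (π² × 1.05×10^7) = 0.7602 in⁴
Solid circle: I = πd⁴/64  ⇒  d = (64I/π)^(1/4) = (64×0.7602/π)^(1/4) = 1.98 in

d ≈ 1.98 in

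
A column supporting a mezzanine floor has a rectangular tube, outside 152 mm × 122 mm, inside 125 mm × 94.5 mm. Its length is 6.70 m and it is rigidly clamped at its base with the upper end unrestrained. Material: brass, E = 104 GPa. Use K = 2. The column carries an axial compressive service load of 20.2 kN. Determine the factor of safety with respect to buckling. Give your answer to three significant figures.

n ≈ 4.02

Weak-axis I_min = (h_o·b_o³ − h_i·b_i³)/12 with b_o = 122, b_i = 94.50 mm (shorter outer/inner sides).
I_min = (152×122³ − 125.0×94.50³)/12 = 1.421×10^7 mm⁴
I = 1.421×10^7 mm⁴ = 1.421×10^-5 m⁴
Effective length L_e = K·L = 2 × 6.70 = 13.40 m
P_cr = π²EI / L_e² = π² × 104×10⁹ × 1.421×10^-5 / 13.40² = 8.123×10^4 N
Factor of safety n = P_cr / P = 81.230 / 20.2 = 4.02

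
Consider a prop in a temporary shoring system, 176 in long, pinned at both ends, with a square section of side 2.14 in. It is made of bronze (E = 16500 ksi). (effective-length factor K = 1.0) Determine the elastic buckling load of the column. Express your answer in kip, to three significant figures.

P_cr ≈ 9.19 kip

I = a⁴/12 = 2.14⁴/12 = 1.748 in⁴
Effective length L_e = K·L = 1 × 176 = 176.0 in
P_cr = π²EI / L_e² = π² × 16500×10³ × 1.748 / 176.0² = 9.188×10^3 lb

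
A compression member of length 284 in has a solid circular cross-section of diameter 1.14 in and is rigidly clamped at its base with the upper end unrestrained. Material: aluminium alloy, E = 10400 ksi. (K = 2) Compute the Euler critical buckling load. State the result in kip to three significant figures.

P_cr ≈ 0.0264 kip

I = πd⁴/64 = π×1.14⁴/64 = 8.291×10^-2 in⁴
Effective length L_e = K·L = 2 × 284 = 568.0 in
P_cr = π²EI / L_e² = π² × 10400×10³ × 8.291×10^-2 / 568.0² = 26.38 lb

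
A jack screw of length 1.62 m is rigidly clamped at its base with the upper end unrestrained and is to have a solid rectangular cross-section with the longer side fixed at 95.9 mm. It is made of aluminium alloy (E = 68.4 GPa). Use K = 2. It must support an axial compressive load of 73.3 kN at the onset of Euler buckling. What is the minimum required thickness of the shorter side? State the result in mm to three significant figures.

b ≈ 52.2 mm

L_e = K·L = 2 × 1.62 = 3.240 m
Required I = P_cr·L_e²/(π²E) = 7.330×10^4 × 3.240² / (π² × 6.84×10^10) = 1.140×10^-6 m⁴
I_req = 1.140×10^6 mm⁴
Rectangle, weak axis: I_min = h·b³/12 with h = 95.9 mm fixed  ⇒  b = (12I/h)^(1/3) = 52.2 mm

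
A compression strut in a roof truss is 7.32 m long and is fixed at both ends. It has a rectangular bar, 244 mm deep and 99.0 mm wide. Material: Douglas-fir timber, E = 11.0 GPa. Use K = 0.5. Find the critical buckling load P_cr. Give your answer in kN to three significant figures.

P_cr ≈ 160 kN

Buckling occurs about the weak axis: I_min = h·b³/12 with b = 99.0 mm (the shorter side).
I_min = 244×99.0³/12 = 1.973×10^7 mm⁴
I = 1.973×10^7 mm⁴ = 1.973×10^-5 m⁴
Effective length L_e = K·L = 0.5 × 7.32 = 3.660 m
P_cr = π²EI / L_e² = π² × 11.0×10⁹ × 1.973×10^-5 / 3.660² = 1.599×10^5 N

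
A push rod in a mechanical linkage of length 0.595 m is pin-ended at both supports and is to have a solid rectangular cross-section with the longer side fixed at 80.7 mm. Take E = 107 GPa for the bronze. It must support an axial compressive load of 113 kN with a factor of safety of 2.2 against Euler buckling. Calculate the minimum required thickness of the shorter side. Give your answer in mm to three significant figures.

Required P_cr = n·P = 2.2 × 113 = 248.6 kN
L_e = K·L = 1 × 0.595 = 0.5950 m
Required I = P_cr·L_e²/(π²E) = 2.486×10^5 × 0.5950² / (π² × 1.07×10^11) = 8.334×10^-8 m⁴
I_req = 8.334×10^4 mm⁴
Rectangle, weak axis: I_min = h·b³/12 with h = 80.7 mm fixed  ⇒  b = (12I/h)^(1/3) = 23.1 mm

b ≈ 23.1 mm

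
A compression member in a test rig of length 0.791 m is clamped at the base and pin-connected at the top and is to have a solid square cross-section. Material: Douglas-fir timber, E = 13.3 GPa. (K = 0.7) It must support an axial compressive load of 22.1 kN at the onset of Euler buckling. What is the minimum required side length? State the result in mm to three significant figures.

a ≈ 28.1 mm

L_e = K·L = 0.7 × 0.791 = 0.5537 m
Required I = P_cr·L_e²/(π²E) = 2.210×10^4 × 0.5537² / (π² × 1.33×10^10) = 5.162×10^-8 m⁴
I_req = 5.162×10^4 mm⁴
Solid square: I = a⁴/12  ⇒  a = (12I)^(1/4) = (12×5.162×10^4)^(1/4) = 28.1 mm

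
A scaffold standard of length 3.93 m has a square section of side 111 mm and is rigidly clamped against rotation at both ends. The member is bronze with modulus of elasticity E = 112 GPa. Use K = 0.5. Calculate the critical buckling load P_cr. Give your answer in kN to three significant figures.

I = a⁴/12 = 111⁴/12 = 1.265×10^7 mm⁴
I = 1.265×10^7 mm⁴ = 1.265×10^-5 m⁴
Effective length L_e = K·L = 0.5 × 3.93 = 1.965 m
P_cr = π²EI / L_e² = π² × 112×10⁹ × 1.265×10^-5 / 1.965² = 3.622×10^6 N

P_cr ≈ 3620 kN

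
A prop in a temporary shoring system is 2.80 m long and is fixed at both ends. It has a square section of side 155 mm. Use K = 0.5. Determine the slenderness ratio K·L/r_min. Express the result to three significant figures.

λ ≈ 31.3

For a square r = a/√12 = 155/√12 = 44.74 mm
L_e = K·L = 0.5 × 2.80 m = 1.400 m = 1400.0 mm
λ = L_e / r_min = 1400.0 / 44.74 = 31.3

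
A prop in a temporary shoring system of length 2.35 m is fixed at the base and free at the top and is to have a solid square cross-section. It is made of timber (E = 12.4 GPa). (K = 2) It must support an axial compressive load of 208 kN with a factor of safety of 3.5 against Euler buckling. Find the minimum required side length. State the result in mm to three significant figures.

Required P_cr = n·P = 3.5 × 208 = 728.0 kN
L_e = K·L = 2 × 2.35 = 4.700 m
Required I = P_cr·L_e²/(π²E) = 7.280×10^5 × 4.700² / (π² × 1.24×10^10) = 1.314×10^-4 m⁴
I_req = 1.314×10^8 mm⁴
Solid square: I = a⁴/12  ⇒  a = (12I)^(1/4) = (12×1.314×10^8)^(1/4) = 199 mm

a ≈ 199 mm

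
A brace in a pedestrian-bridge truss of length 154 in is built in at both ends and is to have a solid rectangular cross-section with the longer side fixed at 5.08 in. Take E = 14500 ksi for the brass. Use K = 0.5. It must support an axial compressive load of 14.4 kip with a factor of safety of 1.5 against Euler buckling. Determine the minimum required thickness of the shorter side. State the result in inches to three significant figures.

Required P_cr = n·P = 1.5 × 14.4 = 21.60 kip
L_e = K·L = 0.5 × 154 = 77.00 in
Required I = P_cr·L_e²/(π²E) = 2.160×10^4 × 77.00² / (π² × 1.45×10^7) = 0.8949 in⁴
Rectangle, weak axis: I_min = h·b³/12 with h = 5.08 in fixed  ⇒  b = (12I/h)^(1/3) = 1.28 in

b ≈ 1.28 in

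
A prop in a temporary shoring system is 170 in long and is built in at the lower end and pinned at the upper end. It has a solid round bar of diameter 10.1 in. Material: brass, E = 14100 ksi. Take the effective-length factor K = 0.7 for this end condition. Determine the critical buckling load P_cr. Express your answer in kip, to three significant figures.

I = πd⁴/64 = π×10.1⁴/64 = 510.8 in⁴
Effective length L_e = K·L = 0.7 × 170 = 119.0 in
P_cr = π²EI / L_e² = π² × 14100×10³ × 510.8 / 119.0² = 5.020×10^6 lb

P_cr ≈ 5020 kip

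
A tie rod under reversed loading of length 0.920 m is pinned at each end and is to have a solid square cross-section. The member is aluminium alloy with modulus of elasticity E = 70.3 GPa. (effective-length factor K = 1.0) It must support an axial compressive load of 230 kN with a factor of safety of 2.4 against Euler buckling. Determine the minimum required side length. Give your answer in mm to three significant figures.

Required P_cr = n·P = 2.4 × 230 = 552.0 kN
L_e = K·L = 1 × 0.920 = 0.9200 m
Required I = P_cr·L_e²/(π²E) = 5.520×10^5 × 0.9200² / (π² × 7.03×10^10) = 6.734×10^-7 m⁴
I_req = 6.734×10^5 mm⁴
Solid square: I = a⁴/12  ⇒  a = (12I)^(1/4) = (12×6.734×10^5)^(1/4) = 53.3 mm

a ≈ 53.3 mm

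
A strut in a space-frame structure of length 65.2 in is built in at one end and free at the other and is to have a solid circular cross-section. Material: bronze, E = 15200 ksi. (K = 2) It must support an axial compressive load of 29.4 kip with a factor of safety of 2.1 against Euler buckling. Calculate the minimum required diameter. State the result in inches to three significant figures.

Required P_cr = n·P = 2.1 × 29.4 = 61.74 kip
L_e = K·L = 2 × 65.2 = 130.4 in
Required I = P_cr·L_e²/(π²E) = 6.174×10^4 × 130.4² / (π² × 1.52×10^7) = 6.998 in⁴
Solid circle: I = πd⁴/64  ⇒  d = (64I/π)^(1/4) = (64×6.998/π)^(1/4) = 3.46 in

d ≈ 3.46 in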